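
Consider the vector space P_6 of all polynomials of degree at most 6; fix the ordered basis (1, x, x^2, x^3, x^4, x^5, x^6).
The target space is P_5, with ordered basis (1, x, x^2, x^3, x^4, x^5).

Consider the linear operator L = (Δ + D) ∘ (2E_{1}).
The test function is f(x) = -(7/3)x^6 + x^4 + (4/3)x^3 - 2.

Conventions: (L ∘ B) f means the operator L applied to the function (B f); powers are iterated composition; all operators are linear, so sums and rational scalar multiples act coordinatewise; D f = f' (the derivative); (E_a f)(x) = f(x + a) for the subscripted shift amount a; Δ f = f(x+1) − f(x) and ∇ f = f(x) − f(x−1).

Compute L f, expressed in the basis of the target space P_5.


the result is g(x) = -56x^5 - 350x^4 - (2752/3)x^3 - 1254x^2 - 888x - 772/3

E_{1} f = -(7/3)x^6 - 14x^5 - 34x^4 - (124/3)x^3 - 25x^2 - 6x - 2
(2E_{1}) f = -(14/3)x^6 - 28x^5 - 68x^4 - (248/3)x^3 - 50x^2 - 12x - 4
Δ (2E_{1}) f = -28x^5 - 210x^4 - (1936/3)x^3 - 1006x^2 - 788x - 736/3
D (2E_{1}) f = -28x^5 - 140x^4 - 272x^3 - 248x^2 - 100x - 12
(Δ + D) (2E_{1}) f = -56x^5 - 350x^4 - (2752/3)x^3 - 1254x^2 - 888x - 772/3


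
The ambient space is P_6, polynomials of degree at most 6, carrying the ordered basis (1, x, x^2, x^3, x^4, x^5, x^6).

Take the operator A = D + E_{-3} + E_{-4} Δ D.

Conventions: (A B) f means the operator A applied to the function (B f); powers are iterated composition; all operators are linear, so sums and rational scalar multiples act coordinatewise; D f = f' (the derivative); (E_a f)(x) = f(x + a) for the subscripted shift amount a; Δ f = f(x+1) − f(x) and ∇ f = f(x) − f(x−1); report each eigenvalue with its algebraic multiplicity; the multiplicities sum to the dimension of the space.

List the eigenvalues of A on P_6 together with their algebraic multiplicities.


λ = 1 (multiplicity 7)

image of 1: 1
image of x: x - 2
image of x^2: x^2 - 4x + 11
image of x^3: x^3 - 6x^2 + 33x - 48
image of x^4: x^4 - 8x^3 + 66x^2 - 192x + 229
image of x^5: x^5 - 10x^4 + 110x^3 - 480x^2 + 1145x - 1118
image of x^6: x^6 - 12x^5 + 165x^4 - 960x^3 + 3435x^2 - 6708x + 5415
the matrix is upper triangular; its diagonal is (1, 1, 1, 1, 1, 1, 1)
for a triangular matrix the eigenvalues are the diagonal entries, with algebraic multiplicity their repetition count


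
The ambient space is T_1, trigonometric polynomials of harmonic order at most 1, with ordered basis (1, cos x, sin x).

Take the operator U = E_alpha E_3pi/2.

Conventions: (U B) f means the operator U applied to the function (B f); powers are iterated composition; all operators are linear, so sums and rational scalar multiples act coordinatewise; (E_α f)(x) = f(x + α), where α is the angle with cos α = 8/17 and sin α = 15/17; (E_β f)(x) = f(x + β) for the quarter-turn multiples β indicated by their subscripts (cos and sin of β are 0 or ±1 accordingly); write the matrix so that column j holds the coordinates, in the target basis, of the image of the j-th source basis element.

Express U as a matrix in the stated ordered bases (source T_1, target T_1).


the matrix is [[1, 0, 0]; [0, 15/17, -8/17]; [0, 8/17, 15/17]] (rows listed top to bottom)

image of 1: 1
image of cos x: (15/17)cos x + (8/17)sin x
image of sin x: -(8/17)cos x + (15/17)sin x
each image's coordinates form column j of the matrix


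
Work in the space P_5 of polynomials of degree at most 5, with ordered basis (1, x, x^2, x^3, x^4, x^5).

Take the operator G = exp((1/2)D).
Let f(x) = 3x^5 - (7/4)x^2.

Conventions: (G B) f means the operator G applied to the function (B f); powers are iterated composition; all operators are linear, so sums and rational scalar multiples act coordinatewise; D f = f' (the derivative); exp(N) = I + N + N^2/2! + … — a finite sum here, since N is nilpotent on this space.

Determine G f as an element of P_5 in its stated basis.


order-1 term: (15/2)x^4 - (7/4)x
order-2 term: (15/2)x^3 - 7/16
order-3 term: (15/4)x^2
order-4 term: (15/16)x
order-5 term: 3/32
the series for exp((1/2)D) f terminates at order 5
exp((1/2)D) f = 3x^5 + (15/2)x^4 + (15/2)x^3 + 2x^2 - (13/16)x - 11/32

the image equals g(x) = 3x^5 + (15/2)x^4 + (15/2)x^3 + 2x^2 - (13/16)x - 11/32


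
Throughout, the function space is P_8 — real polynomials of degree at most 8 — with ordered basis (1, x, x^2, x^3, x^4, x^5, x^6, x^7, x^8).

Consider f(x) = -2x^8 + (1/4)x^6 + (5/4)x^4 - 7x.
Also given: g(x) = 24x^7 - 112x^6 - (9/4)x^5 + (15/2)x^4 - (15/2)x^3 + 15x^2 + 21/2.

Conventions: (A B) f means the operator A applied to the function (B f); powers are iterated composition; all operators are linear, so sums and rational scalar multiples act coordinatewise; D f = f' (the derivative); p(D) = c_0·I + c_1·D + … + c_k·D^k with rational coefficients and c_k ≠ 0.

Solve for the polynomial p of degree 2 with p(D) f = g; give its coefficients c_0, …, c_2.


D^0 f = -2x^8 + (1/4)x^6 + (5/4)x^4 - 7x
D^1 f = -16x^7 + (3/2)x^5 + 5x^3 - 7
D^2 f = -112x^6 + (15/2)x^4 + 15x^2
matching coefficients of g against c_0 f + c_1 Df + … from the top degree down determines the c_i
solution: c_0 = 0, c_1 = -3/2, c_2 = 1

p(D) = -(3/2)·D + D^2, i.e. c_0 = 0, c_1 = -3/2, c_2 = 1


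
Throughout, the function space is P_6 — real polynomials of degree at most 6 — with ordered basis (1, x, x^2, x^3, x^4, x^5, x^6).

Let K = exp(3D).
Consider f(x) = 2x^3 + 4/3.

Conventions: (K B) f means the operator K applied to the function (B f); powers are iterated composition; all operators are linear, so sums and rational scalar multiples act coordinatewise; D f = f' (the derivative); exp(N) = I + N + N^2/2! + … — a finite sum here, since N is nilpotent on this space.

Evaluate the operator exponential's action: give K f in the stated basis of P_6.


g(x) = 2x^3 + 18x^2 + 54x + 166/3

order-1 term: 18x^2
order-2 term: 54x
order-3 term: 54
the series for exp(3D) f terminates at order 3
exp(3D) f = 2x^3 + 18x^2 + 54x + 166/3


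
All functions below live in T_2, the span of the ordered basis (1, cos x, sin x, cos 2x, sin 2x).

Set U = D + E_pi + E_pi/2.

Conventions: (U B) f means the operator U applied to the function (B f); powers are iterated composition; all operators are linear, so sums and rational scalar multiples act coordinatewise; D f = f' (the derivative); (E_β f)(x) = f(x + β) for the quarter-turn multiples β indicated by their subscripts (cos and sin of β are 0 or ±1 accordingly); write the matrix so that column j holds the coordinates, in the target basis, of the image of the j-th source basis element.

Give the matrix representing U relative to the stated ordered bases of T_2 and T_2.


the matrix is [[2, 0, 0, 0, 0]; [0, -1, 2, 0, 0]; [0, -2, -1, 0, 0]; [0, 0, 0, 0, 2]; [0, 0, 0, -2, 0]] (rows listed top to bottom)

image of 1: 2
image of cos x: -cos x - 2sin x
image of sin x: 2cos x - sin x
image of cos 2x: -2sin 2x
image of sin 2x: 2cos 2x
each image's coordinates form column j of the matrix


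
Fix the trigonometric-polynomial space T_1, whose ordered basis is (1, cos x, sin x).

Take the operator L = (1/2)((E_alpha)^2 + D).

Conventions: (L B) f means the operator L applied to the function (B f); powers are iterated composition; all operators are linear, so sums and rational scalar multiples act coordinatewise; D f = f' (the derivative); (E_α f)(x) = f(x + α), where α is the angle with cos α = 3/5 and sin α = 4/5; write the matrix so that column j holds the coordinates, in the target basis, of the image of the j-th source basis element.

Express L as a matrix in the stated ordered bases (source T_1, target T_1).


image of 1: 1/2
image of cos x: -(7/50)cos x - (49/50)sin x
image of sin x: (49/50)cos x - (7/50)sin x
each image's coordinates form column j of the matrix

the matrix is [[1/2, 0, 0]; [0, -7/50, 49/50]; [0, -49/50, -7/50]] (rows listed top to bottom)


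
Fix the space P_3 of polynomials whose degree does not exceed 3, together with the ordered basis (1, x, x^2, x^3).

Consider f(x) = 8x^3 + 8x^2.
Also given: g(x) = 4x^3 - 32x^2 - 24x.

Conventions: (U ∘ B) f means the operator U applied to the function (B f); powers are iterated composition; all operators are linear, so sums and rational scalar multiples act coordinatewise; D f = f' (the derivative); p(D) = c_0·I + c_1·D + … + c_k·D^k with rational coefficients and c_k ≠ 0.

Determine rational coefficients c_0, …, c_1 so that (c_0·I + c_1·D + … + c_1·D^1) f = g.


D^0 f = 8x^3 + 8x^2
D^1 f = 24x^2 + 16x
matching coefficients of g against c_0 f + c_1 Df + … from the top degree down determines the c_i
solution: c_0 = 1/2, c_1 = -3/2

c_0 = 1/2, c_1 = -3/2


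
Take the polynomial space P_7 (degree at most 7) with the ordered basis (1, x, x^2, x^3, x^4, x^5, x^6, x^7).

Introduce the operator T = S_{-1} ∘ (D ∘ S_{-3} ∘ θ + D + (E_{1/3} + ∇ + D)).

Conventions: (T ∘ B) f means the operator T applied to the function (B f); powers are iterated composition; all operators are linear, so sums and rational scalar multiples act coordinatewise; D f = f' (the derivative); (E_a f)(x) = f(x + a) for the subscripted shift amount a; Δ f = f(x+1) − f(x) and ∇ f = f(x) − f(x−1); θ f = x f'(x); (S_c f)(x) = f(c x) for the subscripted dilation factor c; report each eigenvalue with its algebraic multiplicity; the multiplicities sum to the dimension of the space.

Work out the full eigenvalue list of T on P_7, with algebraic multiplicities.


λ = -1 (multiplicity 4), λ = 1 (multiplicity 4)

image of 1: 1
image of x: -x + 1/3
image of x^2: x^2 - (128/3)x - 8/9
image of x^3: -x^3 - 233x^2 + (8/3)x + 28/27
image of x^4: x^4 - (3928/3)x^3 - (16/3)x^2 - (112/27)x - 80/81
image of x^5: -x^5 - (18175/3)x^4 + (80/9)x^3 + (280/27)x^2 + (400/81)x + 244/243
image of x^6: x^6 - 26264x^5 - (40/3)x^4 - (560/27)x^3 - (400/27)x^2 - (488/81)x - 728/729
image of x^7: -x^7 - (321419/3)x^6 + (56/3)x^5 + (980/27)x^4 + (2800/81)x^3 + (1708/81)x^2 + (5096/729)x + 2188/2187
the matrix is upper triangular; its diagonal is (1, -1, 1, -1, 1, -1, 1, -1)
for a triangular matrix the eigenvalues are the diagonal entries, with algebraic multiplicity their repetition count


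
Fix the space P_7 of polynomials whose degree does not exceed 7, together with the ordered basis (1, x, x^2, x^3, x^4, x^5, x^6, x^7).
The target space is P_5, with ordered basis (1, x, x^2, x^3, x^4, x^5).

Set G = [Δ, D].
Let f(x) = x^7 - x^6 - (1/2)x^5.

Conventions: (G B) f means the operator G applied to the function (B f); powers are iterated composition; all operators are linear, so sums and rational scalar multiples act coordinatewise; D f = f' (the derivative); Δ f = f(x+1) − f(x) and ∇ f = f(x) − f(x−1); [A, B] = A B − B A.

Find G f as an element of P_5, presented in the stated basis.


D f = 7x^6 - 6x^5 - (5/2)x^4
Δ D f = 42x^5 + 75x^4 + 70x^3 + 30x^2 + 2x - 3/2
Δ f = 7x^6 + 15x^5 + (35/2)x^4 + 10x^3 + x^2 - (3/2)x - 1/2
D Δ f = 42x^5 + 75x^4 + 70x^3 + 30x^2 + 2x - 3/2
[Δ, D] f = 0

g(x) = 0


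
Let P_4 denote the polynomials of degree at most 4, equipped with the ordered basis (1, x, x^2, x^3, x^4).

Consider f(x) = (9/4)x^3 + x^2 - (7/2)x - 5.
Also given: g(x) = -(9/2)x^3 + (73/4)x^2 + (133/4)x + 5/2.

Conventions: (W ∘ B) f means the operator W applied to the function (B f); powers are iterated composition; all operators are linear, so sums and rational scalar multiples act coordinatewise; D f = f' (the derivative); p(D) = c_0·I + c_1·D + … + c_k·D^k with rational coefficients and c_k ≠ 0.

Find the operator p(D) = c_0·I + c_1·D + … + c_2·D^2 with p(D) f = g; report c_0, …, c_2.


c_0 = -2, c_1 = 3, c_2 = 3/2

D^0 f = (9/4)x^3 + x^2 - (7/2)x - 5
D^1 f = (27/4)x^2 + 2x - 7/2
D^2 f = (27/2)x + 2
matching coefficients of g against c_0 f + c_1 Df + … from the top degree down determines the c_i
solution: c_0 = -2, c_1 = 3, c_2 = 3/2


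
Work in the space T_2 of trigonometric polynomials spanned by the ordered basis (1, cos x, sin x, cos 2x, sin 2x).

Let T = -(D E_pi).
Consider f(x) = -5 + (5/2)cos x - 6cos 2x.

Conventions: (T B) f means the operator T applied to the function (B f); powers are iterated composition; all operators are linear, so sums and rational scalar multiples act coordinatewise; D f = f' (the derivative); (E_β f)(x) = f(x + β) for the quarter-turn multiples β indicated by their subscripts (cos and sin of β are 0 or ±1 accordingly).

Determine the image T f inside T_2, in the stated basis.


E_pi f = -5 - (5/2)cos x - 6cos 2x
D E_pi f = (5/2)sin x + 12sin 2x
(-(D E_pi)) f = -(5/2)sin x - 12sin 2x

the image equals g(x) = -(5/2)sin x - 12sin 2x


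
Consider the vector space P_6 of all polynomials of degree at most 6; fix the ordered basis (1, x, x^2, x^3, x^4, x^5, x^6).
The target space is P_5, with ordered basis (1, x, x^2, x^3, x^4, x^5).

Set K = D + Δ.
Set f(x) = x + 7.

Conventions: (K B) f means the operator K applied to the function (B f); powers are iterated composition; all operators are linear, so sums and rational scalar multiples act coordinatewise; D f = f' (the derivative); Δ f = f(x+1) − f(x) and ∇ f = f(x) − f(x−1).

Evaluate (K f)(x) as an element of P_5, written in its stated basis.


D f = 1
Δ f = 1
(D + Δ) f = 2

the image equals g(x) = 2


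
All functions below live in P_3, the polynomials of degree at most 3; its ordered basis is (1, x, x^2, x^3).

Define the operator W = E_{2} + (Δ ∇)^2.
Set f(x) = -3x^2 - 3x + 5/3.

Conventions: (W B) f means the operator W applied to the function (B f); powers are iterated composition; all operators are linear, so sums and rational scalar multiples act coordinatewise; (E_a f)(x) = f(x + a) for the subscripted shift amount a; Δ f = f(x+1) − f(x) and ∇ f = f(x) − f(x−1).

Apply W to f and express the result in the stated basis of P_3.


g(x) = -3x^2 - 15x - 49/3

E_{2} f = -3x^2 - 15x - 49/3
∇ f = -6x
Δ ∇ f = -6
∇ (Δ ∇) f = 0
Δ ∇ (Δ ∇) f = 0
(E_{2} + (Δ ∇)^2) f = -3x^2 - 15x - 49/3


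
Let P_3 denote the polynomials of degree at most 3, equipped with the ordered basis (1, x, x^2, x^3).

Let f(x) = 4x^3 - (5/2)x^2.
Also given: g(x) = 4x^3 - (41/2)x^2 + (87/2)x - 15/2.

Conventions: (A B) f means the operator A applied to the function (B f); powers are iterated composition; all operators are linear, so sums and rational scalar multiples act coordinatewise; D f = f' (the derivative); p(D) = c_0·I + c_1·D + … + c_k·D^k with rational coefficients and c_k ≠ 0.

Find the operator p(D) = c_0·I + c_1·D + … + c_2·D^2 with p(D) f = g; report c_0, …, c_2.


D^0 f = 4x^3 - (5/2)x^2
D^1 f = 12x^2 - 5x
D^2 f = 24x - 5
matching coefficients of g against c_0 f + c_1 Df + … from the top degree down determines the c_i
solution: c_0 = 1, c_1 = -3/2, c_2 = 3/2

c_0 = 1, c_1 = -3/2, c_2 = 3/2


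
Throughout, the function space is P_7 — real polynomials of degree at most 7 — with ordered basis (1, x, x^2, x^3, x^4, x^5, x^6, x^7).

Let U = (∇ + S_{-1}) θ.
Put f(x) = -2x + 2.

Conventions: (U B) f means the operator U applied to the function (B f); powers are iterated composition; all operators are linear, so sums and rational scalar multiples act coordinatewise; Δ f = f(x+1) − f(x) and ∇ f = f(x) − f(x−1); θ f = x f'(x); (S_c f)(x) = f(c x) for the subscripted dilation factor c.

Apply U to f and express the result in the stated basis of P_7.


the image equals g(x) = 2x - 2

θ f = -2x
∇ θ f = -2
S_{-1} θ f = 2x
(∇ + S_{-1}) θ f = 2x - 2


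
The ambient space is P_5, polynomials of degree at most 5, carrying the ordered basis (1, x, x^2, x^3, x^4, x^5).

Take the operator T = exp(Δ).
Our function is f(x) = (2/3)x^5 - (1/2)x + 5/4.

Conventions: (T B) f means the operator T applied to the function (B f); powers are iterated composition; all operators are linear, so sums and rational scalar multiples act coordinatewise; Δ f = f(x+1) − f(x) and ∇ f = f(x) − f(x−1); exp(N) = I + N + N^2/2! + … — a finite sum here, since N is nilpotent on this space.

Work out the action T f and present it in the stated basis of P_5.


the image equals g(x) = (2/3)x^5 + (10/3)x^4 + (40/3)x^3 + (100/3)x^2 + (99/2)x + 425/12

order-1 term: (10/3)x^4 + (20/3)x^3 + (20/3)x^2 + (10/3)x + 1/6
order-2 term: (20/3)x^3 + 20x^2 + (70/3)x + 10
order-3 term: (20/3)x^2 + 20x + 50/3
order-4 term: (10/3)x + 20/3
order-5 term: 2/3
the series for exp(Δ) f terminates at order 5
exp(Δ) f = (2/3)x^5 + (10/3)x^4 + (40/3)x^3 + (100/3)x^2 + (99/2)x + 425/12


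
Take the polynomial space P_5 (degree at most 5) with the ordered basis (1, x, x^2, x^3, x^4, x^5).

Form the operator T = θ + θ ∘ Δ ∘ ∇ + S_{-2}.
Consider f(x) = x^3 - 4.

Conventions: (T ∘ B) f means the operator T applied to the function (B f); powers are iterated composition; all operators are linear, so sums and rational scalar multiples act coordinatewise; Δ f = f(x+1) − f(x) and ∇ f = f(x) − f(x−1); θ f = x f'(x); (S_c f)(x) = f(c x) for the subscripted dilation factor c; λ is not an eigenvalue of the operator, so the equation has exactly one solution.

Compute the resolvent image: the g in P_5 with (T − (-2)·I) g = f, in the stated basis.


g(x) = -(1/3)x^3 + 2x - 4/3

write g with unknown coordinates in the stated basis and equate coefficients in (T − (-2)·I) g = f
solving from the highest basis element down gives g = -(1/3)x^3 + 2x - 4/3
check: T g = (5/3)x^3 - 4x - 4/3
so T g − (-2)·g = x^3 - 4 = f ✓


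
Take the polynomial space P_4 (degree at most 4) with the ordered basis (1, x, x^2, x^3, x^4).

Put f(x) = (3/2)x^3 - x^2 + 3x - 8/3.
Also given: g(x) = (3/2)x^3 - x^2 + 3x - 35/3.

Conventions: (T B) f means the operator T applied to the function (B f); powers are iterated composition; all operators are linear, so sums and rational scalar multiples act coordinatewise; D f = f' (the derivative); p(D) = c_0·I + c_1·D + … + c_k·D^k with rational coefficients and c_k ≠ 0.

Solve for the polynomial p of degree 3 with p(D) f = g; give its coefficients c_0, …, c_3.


D^0 f = (3/2)x^3 - x^2 + 3x - 8/3
D^1 f = (9/2)x^2 - 2x + 3
D^2 f = 9x - 2
D^3 f = 9
matching coefficients of g against c_0 f + c_1 Df + … from the top degree down determines the c_i
solution: c_0 = 1, c_1 = 0, c_2 = 0, c_3 = -1

c_0 = 1, c_1 = 0, c_2 = 0, c_3 = -1


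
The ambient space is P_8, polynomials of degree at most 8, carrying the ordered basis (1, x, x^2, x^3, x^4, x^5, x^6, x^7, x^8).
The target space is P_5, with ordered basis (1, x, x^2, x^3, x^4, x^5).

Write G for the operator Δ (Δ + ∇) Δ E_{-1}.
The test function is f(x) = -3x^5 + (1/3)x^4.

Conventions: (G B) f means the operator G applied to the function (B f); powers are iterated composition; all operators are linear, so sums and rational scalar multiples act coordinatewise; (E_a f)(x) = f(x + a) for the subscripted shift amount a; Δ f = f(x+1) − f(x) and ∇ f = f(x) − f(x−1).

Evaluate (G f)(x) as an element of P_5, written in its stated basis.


E_{-1} f = -3x^5 + (46/3)x^4 - (94/3)x^3 + 32x^2 - (49/3)x + 10/3
Δ E_{-1} f = -15x^4 + (94/3)x^3 - 32x^2 + (49/3)x - 10/3
Δ (Δ E_{-1}) f = -60x^3 + 4x^2 - 30x + 2/3
∇ (Δ E_{-1}) f = -60x^3 + 184x^2 - 218x + 284/3
(Δ + ∇) (Δ E_{-1}) f = -120x^3 + 188x^2 - 248x + 286/3
Δ (Δ + ∇) (Δ E_{-1}) f = -360x^2 + 16x - 180

g(x) = -360x^2 + 16x - 180


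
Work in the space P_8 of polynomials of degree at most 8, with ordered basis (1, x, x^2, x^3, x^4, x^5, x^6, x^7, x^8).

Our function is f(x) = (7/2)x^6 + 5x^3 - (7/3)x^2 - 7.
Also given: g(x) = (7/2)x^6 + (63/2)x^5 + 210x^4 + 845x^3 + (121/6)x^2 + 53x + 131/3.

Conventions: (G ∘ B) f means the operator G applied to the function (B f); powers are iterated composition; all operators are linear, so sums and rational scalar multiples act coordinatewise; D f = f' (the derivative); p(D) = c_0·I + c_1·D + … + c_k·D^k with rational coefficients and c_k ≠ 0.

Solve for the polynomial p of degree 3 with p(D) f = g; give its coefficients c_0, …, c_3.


c_0 = 1, c_1 = 3/2, c_2 = 2, c_3 = 2

D^0 f = (7/2)x^6 + 5x^3 - (7/3)x^2 - 7
D^1 f = 21x^5 + 15x^2 - (14/3)x
D^2 f = 105x^4 + 30x - 14/3
D^3 f = 420x^3 + 30
matching coefficients of g against c_0 f + c_1 Df + … from the top degree down determines the c_i
solution: c_0 = 1, c_1 = 3/2, c_2 = 2, c_3 = 2


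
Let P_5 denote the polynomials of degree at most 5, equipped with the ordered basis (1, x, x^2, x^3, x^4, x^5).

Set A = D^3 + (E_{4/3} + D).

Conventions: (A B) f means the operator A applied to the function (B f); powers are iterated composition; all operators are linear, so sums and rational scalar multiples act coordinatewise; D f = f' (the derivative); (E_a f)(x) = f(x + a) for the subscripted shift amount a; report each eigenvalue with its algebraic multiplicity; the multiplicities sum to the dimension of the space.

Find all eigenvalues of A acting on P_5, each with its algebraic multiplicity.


λ = 1 (multiplicity 6)

image of 1: 1
image of x: x + 7/3
image of x^2: x^2 + (14/3)x + 16/9
image of x^3: x^3 + 7x^2 + (16/3)x + 226/27
image of x^4: x^4 + (28/3)x^3 + (32/3)x^2 + (904/27)x + 256/81
image of x^5: x^5 + (35/3)x^4 + (160/9)x^3 + (2260/27)x^2 + (1280/81)x + 1024/243
the matrix is upper triangular; its diagonal is (1, 1, 1, 1, 1, 1)
for a triangular matrix the eigenvalues are the diagonal entries, with algebraic multiplicity their repetition count


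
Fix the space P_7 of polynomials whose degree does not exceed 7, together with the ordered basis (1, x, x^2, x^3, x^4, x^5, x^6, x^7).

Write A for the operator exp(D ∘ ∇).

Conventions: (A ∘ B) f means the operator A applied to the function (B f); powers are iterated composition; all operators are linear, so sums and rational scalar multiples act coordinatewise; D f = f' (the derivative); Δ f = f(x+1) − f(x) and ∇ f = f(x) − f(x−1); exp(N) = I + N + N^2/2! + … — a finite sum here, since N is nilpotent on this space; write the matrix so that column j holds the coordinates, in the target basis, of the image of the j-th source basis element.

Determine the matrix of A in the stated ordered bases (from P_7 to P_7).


the matrix is [[1, 0, 2, -3, 16, -65, 336, -1897]; [0, 1, 0, 6, -12, 80, -390, 2352]; [0, 0, 1, 0, 12, -30, 240, -1365]; [0, 0, 0, 1, 0, 20, -60, 560]; [0, 0, 0, 0, 1, 0, 30, -105]; [0, 0, 0, 0, 0, 1, 0, 42]; [0, 0, 0, 0, 0, 0, 1, 0]; [0, 0, 0, 0, 0, 0, 0, 1]] (rows listed top to bottom)

image of 1: 1
image of x: x
image of x^2: x^2 + 2
image of x^3: x^3 + 6x - 3
image of x^4: x^4 + 12x^2 - 12x + 16
image of x^5: x^5 + 20x^3 - 30x^2 + 80x - 65
image of x^6: x^6 + 30x^4 - 60x^3 + 240x^2 - 390x + 336
image of x^7: x^7 + 42x^5 - 105x^4 + 560x^3 - 1365x^2 + 2352x - 1897
each image's coordinates form column j of the matrix


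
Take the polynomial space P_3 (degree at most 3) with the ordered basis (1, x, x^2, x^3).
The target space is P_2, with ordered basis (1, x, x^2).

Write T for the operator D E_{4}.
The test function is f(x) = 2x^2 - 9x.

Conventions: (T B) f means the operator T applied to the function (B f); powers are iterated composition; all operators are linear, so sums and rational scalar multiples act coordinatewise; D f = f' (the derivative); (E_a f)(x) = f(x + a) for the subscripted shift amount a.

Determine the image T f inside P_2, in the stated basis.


E_{4} f = 2x^2 + 7x - 4
D E_{4} f = 4x + 7

the result is g(x) = 4x + 7


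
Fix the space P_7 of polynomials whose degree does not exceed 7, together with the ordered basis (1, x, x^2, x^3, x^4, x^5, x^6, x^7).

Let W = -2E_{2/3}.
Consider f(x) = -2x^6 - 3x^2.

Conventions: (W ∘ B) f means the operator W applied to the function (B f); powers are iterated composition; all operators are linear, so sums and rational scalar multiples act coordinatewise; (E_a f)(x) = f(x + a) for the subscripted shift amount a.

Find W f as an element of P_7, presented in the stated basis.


the image equals g(x) = 4x^6 + 16x^5 + (80/3)x^4 + (640/27)x^3 + (482/27)x^2 + (904/81)x + 2200/729

E_{2/3} f = -2x^6 - 8x^5 - (40/3)x^4 - (320/27)x^3 - (241/27)x^2 - (452/81)x - 1100/729
(-2E_{2/3}) f = 4x^6 + 16x^5 + (80/3)x^4 + (640/27)x^3 + (482/27)x^2 + (904/81)x + 2200/729


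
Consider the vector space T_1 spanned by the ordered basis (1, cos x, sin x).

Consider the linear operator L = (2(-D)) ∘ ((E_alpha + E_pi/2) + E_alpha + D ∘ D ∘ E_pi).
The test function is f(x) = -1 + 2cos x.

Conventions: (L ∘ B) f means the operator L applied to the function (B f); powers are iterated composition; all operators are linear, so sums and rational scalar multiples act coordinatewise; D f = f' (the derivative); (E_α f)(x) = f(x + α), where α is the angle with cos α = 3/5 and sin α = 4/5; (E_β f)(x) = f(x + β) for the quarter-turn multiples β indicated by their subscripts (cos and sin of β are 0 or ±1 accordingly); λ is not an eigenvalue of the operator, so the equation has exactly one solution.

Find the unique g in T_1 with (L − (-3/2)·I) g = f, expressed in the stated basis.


g(x) = -2/3 + (268/1285)cos x - (176/1285)sin x

write g with unknown coordinates in the stated basis and equate coefficients in (L − (-3/2)·I) g = f
solving from the highest basis element down gives g = -2/3 + (268/1285)cos x - (176/1285)sin x
check: L g = (2168/1285)cos x + (264/1285)sin x
so L g − (-3/2)·g = -1 + 2cos x = f ✓


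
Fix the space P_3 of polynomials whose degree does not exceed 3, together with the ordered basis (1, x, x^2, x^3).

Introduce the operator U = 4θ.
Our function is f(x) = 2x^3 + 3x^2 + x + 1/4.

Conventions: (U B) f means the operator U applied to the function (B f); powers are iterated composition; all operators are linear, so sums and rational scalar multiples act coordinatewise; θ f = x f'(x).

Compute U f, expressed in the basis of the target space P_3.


the result is g(x) = 24x^3 + 24x^2 + 4x

θ f = 6x^3 + 6x^2 + x
(4θ) f = 24x^3 + 24x^2 + 4x


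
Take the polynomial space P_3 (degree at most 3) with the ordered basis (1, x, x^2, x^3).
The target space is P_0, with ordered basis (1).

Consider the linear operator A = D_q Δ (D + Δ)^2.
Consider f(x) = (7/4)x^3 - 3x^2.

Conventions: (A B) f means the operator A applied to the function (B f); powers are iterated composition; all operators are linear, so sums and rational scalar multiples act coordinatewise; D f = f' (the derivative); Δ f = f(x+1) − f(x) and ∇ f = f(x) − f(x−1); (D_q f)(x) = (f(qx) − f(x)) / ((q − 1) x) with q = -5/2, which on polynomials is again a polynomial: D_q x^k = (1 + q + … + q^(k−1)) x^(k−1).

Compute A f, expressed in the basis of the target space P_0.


D f = (21/4)x^2 - 6x
Δ f = (21/4)x^2 - (3/4)x - 5/4
(D + Δ) f = (21/2)x^2 - (27/4)x - 5/4
D (D + Δ) f = 21x - 27/4
Δ (D + Δ) f = 21x + 15/4
(D + Δ) (D + Δ) f = 42x - 3
Δ (D + Δ)^2 f = 42
D_q Δ (D + Δ)^2 f = 0

the result is g(x) = 0


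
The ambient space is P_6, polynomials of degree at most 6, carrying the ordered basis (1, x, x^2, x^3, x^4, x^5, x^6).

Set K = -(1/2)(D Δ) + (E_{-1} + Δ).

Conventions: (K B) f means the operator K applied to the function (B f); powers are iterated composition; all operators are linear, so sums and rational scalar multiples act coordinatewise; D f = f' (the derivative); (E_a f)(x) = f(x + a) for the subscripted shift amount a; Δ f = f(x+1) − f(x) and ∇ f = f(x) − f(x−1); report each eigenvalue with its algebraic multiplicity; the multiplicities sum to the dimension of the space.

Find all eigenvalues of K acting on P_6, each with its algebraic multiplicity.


image of 1: 1
image of x: x
image of x^2: x^2 + 1
image of x^3: x^3 + 3x - 3/2
image of x^4: x^4 + 6x^2 - 6x
image of x^5: x^5 + 10x^3 - 15x^2 - 5/2
image of x^6: x^6 + 15x^4 - 30x^3 - 15x - 1
the matrix is upper triangular; its diagonal is (1, 1, 1, 1, 1, 1, 1)
for a triangular matrix the eigenvalues are the diagonal entries, with algebraic multiplicity their repetition count

λ = 1 (multiplicity 7)


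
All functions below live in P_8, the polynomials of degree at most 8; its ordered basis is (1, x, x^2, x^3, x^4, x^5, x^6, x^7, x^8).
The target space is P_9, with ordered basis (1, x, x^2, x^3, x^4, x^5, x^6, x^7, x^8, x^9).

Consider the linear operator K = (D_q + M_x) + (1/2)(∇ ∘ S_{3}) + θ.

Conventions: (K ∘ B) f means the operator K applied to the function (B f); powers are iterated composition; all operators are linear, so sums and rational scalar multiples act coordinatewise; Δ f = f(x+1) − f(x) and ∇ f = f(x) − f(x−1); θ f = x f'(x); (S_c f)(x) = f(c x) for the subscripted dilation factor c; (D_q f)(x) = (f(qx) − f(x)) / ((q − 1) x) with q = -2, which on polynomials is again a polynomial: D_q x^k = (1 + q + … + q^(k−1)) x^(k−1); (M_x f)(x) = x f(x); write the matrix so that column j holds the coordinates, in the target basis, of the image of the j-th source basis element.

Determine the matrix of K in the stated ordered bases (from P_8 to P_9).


the matrix is [[0, 5/2, -9/2, 27/2, -81/2, 243/2, -729/2, 2187/2, -6561/2]; [1, 1, 8, -81/2, 162, -1215/2, 2187, -15309/2, 26244]; [0, 1, 2, 87/2, -243, 1215, -10935/2, 45927/2, -91854]; [0, 0, 1, 3, 157, -1215, 7290, -76545/2, 183708]; [0, 0, 0, 1, 4, 1237/2, -10935/2, 76545/2, -229635]; [0, 0, 0, 0, 1, 5, 2166, -45927/2, 183708]; [0, 0, 0, 0, 0, 1, 6, 15395/2, -91854]; [0, 0, 0, 0, 0, 0, 1, 7, 26159]; [0, 0, 0, 0, 0, 0, 0, 1, 8]; [0, 0, 0, 0, 0, 0, 0, 0, 1]] (rows listed top to bottom)

image of 1: x
image of x: x^2 + x + 5/2
image of x^2: x^3 + 2x^2 + 8x - 9/2
image of x^3: x^4 + 3x^3 + (87/2)x^2 - (81/2)x + 27/2
image of x^4: x^5 + 4x^4 + 157x^3 - 243x^2 + 162x - 81/2
image of x^5: x^6 + 5x^5 + (1237/2)x^4 - 1215x^3 + 1215x^2 - (1215/2)x + 243/2
image of x^6: x^7 + 6x^6 + 2166x^5 - (10935/2)x^4 + 7290x^3 - (10935/2)x^2 + 2187x - 729/2
image of x^7: x^8 + 7x^7 + (15395/2)x^6 - (45927/2)x^5 + (76545/2)x^4 - (76545/2)x^3 + (45927/2)x^2 - (15309/2)x + 2187/2
image of x^8: x^9 + 8x^8 + 26159x^7 - 91854x^6 + 183708x^5 - 229635x^4 + 183708x^3 - 91854x^2 + 26244x - 6561/2
each image's coordinates form column j of the matrix


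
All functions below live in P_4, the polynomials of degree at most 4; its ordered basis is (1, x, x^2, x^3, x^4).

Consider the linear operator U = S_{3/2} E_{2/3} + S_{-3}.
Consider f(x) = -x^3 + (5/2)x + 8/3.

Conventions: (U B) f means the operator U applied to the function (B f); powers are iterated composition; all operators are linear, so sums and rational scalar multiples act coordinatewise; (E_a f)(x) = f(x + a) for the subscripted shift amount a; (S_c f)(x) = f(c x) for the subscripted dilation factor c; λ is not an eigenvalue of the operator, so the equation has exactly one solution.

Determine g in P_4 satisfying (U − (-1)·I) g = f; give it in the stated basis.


g(x) = (8/181)x^3 - (144/8869)x^2 - (43353/8869)x + 202502/102627

write g with unknown coordinates in the stated basis and equate coefficients in (U − (-1)·I) g = f
solving from the highest basis element down gives g = (8/181)x^3 - (144/8869)x^2 - (43353/8869)x + 202502/102627
check: U g = -(189/181)x^3 + (144/8869)x^2 + (131051/17738)x + 71170/102627
so U g − (-1)·g = -x^3 + (5/2)x + 8/3 = f ✓


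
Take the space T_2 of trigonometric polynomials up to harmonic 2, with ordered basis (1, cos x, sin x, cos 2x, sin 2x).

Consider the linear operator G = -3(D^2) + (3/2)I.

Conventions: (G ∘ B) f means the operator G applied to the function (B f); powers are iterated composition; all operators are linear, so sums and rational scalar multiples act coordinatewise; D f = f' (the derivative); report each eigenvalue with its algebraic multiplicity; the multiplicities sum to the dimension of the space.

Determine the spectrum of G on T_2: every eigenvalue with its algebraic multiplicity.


image of 1: 3/2
image of cos x: (9/2)cos x
image of sin x: (9/2)sin x
image of cos 2x: (27/2)cos 2x
image of sin 2x: (27/2)sin 2x
the matrix is diagonal; its diagonal is (3/2, 9/2, 9/2, 27/2, 27/2)
for a triangular matrix the eigenvalues are the diagonal entries, with algebraic multiplicity their repetition count

λ = 3/2 (multiplicity 1), λ = 9/2 (multiplicity 2), λ = 27/2 (multiplicity 2)


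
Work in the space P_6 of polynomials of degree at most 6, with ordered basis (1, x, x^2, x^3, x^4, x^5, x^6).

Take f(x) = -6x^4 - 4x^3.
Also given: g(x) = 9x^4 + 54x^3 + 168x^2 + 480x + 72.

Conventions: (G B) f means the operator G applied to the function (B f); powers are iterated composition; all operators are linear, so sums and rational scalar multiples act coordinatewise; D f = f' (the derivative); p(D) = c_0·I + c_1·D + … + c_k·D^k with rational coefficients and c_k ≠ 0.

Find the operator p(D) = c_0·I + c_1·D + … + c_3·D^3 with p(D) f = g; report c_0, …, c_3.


D^0 f = -6x^4 - 4x^3
D^1 f = -24x^3 - 12x^2
D^2 f = -72x^2 - 24x
D^3 f = -144x - 24
matching coefficients of g against c_0 f + c_1 Df + … from the top degree down determines the c_i
solution: c_0 = -3/2, c_1 = -2, c_2 = -2, c_3 = -3

c_0 = -3/2, c_1 = -2, c_2 = -2, c_3 = -3


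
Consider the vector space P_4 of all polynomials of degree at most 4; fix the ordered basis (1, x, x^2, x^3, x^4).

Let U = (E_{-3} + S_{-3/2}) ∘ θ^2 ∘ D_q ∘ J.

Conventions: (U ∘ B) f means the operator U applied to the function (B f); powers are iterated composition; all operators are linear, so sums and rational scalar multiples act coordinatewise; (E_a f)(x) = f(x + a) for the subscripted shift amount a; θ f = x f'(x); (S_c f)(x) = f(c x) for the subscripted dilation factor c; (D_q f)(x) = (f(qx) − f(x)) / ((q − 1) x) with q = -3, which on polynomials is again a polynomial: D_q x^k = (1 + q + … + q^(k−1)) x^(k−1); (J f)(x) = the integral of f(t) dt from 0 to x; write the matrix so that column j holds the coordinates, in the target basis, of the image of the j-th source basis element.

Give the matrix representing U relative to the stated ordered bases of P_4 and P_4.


image of 1: 0
image of x: (1/2)x + 3
image of x^2: (91/3)x^2 - 56x + 84
image of x^3: (855/8)x^3 + 405x^2 - 1215x + 1215
image of x^4: (5917/5)x^4 - (11712/5)x^3 + (52704/5)x^2 - (105408/5)x + 79056/5
each image's coordinates form column j of the matrix

the matrix is [[0, 3, 84, 1215, 79056/5]; [0, 1/2, -56, -1215, -105408/5]; [0, 0, 91/3, 405, 52704/5]; [0, 0, 0, 855/8, -11712/5]; [0, 0, 0, 0, 5917/5]] (rows listed top to bottom)


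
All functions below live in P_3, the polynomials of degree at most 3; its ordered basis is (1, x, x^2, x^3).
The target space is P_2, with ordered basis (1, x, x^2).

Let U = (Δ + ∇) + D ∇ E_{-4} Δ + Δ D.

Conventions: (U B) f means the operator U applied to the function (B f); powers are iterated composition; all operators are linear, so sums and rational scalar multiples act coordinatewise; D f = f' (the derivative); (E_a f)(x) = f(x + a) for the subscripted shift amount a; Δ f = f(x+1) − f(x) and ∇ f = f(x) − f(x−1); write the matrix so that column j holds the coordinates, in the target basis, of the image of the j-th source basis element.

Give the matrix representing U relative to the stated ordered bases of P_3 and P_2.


image of 1: 0
image of x: 2
image of x^2: 4x + 2
image of x^3: 6x^2 + 6x + 11
each image's coordinates form column j of the matrix

the matrix is [[0, 2, 2, 11]; [0, 0, 4, 6]; [0, 0, 0, 6]] (rows listed top to bottom)


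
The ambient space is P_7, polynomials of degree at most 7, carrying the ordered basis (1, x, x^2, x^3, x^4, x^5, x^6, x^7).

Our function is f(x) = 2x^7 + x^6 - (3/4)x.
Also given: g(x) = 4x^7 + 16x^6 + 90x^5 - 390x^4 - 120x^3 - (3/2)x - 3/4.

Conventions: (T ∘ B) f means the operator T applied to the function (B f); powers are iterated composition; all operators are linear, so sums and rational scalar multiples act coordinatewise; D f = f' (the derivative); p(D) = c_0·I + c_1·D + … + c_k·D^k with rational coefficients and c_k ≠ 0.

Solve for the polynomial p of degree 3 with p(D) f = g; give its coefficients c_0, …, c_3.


D^0 f = 2x^7 + x^6 - (3/4)x
D^1 f = 14x^6 + 6x^5 - 3/4
D^2 f = 84x^5 + 30x^4
D^3 f = 420x^4 + 120x^3
matching coefficients of g against c_0 f + c_1 Df + … from the top degree down determines the c_i
solution: c_0 = 2, c_1 = 1, c_2 = 1, c_3 = -1

c_0 = 2, c_1 = 1, c_2 = 1, c_3 = -1


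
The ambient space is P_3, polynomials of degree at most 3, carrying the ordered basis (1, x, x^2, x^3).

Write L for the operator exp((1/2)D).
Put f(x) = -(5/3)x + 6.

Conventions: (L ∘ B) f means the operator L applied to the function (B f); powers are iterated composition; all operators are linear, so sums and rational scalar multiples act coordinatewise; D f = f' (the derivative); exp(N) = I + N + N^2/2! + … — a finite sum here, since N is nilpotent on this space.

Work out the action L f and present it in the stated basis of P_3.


g(x) = -(5/3)x + 31/6

order-1 term: -5/6
the series for exp((1/2)D) f terminates at order 1
exp((1/2)D) f = -(5/3)x + 31/6


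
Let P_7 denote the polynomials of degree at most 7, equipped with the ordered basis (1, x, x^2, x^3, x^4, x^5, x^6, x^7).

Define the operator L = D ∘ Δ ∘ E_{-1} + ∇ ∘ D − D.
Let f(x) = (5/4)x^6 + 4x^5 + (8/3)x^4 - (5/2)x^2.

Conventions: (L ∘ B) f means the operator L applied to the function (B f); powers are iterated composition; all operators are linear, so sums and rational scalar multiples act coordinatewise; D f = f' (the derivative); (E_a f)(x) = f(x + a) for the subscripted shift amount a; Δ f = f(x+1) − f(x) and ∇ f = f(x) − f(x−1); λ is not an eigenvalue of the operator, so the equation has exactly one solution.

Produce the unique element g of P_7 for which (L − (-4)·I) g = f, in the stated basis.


the image equals g(x) = (5/16)x^6 + (47/32)x^5 - (839/384)x^4 - (2879/384)x^3 + (9993/512)x^2 + (9361/1024)x - 262645/12288

write g with unknown coordinates in the stated basis and equate coefficients in (L − (-4)·I) g = f
solving from the highest basis element down gives g = (5/16)x^6 + (47/32)x^5 - (839/384)x^4 - (2879/384)x^3 + (9993/512)x^2 + (9361/1024)x - 262645/12288
check: L g = -(15/8)x^5 + (365/32)x^4 + (2879/96)x^3 - (10313/128)x^2 - (9361/256)x + 262645/3072
so L g − (-4)·g = (5/4)x^6 + 4x^5 + (8/3)x^4 - (5/2)x^2 = f ✓


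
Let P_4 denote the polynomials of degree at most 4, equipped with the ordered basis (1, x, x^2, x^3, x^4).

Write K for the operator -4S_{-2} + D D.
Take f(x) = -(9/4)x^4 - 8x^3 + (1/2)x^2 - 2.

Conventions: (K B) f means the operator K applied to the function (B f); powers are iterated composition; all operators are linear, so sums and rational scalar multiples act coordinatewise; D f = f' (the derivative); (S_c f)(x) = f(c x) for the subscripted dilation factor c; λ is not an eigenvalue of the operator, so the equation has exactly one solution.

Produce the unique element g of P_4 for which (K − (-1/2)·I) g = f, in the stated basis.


g(x) = (9/254)x^4 - (16/65)x^3 - (19/3937)x^2 + (192/1105)x + 15672/27559

write g with unknown coordinates in the stated basis and equate coefficients in (K − (-1/2)·I) g = f
solving from the highest basis element down gives g = (9/254)x^4 - (16/65)x^3 - (19/3937)x^2 + (192/1105)x + 15672/27559
check: K g = -(288/127)x^4 - (512/65)x^3 + (1978/3937)x^2 - (96/1105)x - 62954/27559
so K g − (-1/2)·g = -(9/4)x^4 - 8x^3 + (1/2)x^2 - 2 = f ✓


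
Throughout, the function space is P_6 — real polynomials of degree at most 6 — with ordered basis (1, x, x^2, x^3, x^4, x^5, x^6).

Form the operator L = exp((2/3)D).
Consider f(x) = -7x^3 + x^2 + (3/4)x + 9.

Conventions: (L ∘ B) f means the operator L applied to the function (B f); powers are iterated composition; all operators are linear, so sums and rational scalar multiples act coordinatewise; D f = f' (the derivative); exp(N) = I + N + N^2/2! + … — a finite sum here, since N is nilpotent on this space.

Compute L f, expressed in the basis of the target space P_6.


order-1 term: -14x^2 + (4/3)x + 1/2
order-2 term: -(28/3)x + 4/9
order-3 term: -56/27
the series for exp((2/3)D) f terminates at order 3
exp((2/3)D) f = -7x^3 - 13x^2 - (29/4)x + 425/54

g(x) = -7x^3 - 13x^2 - (29/4)x + 425/54


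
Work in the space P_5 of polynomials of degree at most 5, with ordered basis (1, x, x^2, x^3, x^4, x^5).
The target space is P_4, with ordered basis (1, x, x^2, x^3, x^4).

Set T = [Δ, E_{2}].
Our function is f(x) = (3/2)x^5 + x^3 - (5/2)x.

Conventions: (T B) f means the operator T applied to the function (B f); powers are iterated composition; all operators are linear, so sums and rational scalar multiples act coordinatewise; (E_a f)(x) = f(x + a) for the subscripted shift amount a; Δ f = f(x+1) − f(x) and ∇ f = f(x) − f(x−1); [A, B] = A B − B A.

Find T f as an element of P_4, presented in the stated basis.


E_{2} f = (3/2)x^5 + 15x^4 + 61x^3 + 126x^2 + (259/2)x + 51
Δ E_{2} f = (15/2)x^4 + 75x^3 + 288x^2 + (1005/2)x + 333
Δ f = (15/2)x^4 + 15x^3 + 18x^2 + (21/2)x
E_{2} Δ f = (15/2)x^4 + 75x^3 + 288x^2 + (1005/2)x + 333
[Δ, E_{2}] f = 0

the result is g(x) = 0
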